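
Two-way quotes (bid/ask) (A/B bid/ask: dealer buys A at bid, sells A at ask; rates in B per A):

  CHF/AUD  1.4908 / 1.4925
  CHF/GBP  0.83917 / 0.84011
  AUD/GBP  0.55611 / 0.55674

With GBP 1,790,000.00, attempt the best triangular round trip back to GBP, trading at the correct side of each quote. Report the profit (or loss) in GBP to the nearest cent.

Best loop GBP → AUD → CHF → GBP:
GBP 1,790,000.00 ÷ 0.55674 (buy AUD at ask) = AUD 3,215,145.31
AUD 3,215,145.31 ÷ 1.4925 (buy CHF at ask) = CHF 2,154,201.21
CHF 2,154,201.21 × 0.83917 (sell CHF at bid) = GBP 1,807,741.03

Net profit: GBP 17,741.03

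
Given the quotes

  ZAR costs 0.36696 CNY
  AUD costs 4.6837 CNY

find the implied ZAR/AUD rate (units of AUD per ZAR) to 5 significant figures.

ZAR/AUD = 0.078348

1 ZAR × 0.36696 = 0.36696 CNY
0.36696 CNY ÷ 4.6837 = 0.0783483 AUD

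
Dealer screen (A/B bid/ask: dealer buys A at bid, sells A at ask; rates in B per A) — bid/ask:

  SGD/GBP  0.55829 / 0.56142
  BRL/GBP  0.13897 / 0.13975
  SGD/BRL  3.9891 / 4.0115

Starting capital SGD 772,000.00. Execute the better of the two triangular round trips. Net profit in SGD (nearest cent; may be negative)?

Net result: SGD -3,190.86 (no profitable arbitrage after spreads)

Best loop SGD → GBP → BRL → SGD:
SGD 772,000.00 × 0.55829 (sell SGD at bid) = GBP 430,999.88
GBP 430,999.88 ÷ 0.13975 (buy BRL at ask) = BRL 3,084,077.85
BRL 3,084,077.85 ÷ 4.0115 (buy SGD at ask) = SGD 768,809.14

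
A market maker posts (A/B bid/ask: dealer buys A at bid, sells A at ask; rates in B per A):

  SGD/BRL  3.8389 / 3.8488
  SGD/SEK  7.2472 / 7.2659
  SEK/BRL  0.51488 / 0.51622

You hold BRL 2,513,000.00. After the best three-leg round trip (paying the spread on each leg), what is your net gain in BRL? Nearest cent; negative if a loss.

Best loop BRL → SEK → SGD → BRL:
BRL 2,513,000.00 ÷ 0.51622 (buy SEK at ask) = SEK 4,868,079.50
SEK 4,868,079.50 ÷ 7.2659 (buy SGD at ask) = SGD 669,989.88
SGD 669,989.88 × 3.8389 (sell SGD at bid) = BRL 2,572,024.17

Net profit: BRL 59,024.17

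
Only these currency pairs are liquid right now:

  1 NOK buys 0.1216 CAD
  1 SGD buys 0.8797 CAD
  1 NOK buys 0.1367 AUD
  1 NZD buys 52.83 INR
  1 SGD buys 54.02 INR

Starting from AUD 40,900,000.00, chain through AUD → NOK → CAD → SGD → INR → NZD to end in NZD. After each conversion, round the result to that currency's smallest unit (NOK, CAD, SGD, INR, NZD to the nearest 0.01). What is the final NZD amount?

AUD 40,900,000.00 ÷ 0.1367 = NOK 299,195,318.22
NOK 299,195,318.22 × 0.1216 = CAD 36,382,150.70
CAD 36,382,150.70 ÷ 0.8797 = SGD 41,357,452.20
SGD 41,357,452.20 × 54.02 = INR 2,234,129,567.84
INR 2,234,129,567.84 ÷ 52.83 = NZD 42,289,032.14

NZD 42,289,032.14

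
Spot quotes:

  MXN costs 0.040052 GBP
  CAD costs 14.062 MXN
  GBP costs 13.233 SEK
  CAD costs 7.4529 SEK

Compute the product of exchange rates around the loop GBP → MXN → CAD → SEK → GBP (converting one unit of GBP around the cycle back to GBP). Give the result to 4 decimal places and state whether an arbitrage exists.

Around GBP → MXN → CAD → SEK → GBP: 1 ÷ 0.040052 ÷ 14.062 × 7.4529 ÷ 13.233 = 0.999990
Product ≈ 1 (deviation 0.001%, within rounding noise).

1.0000 (no arbitrage)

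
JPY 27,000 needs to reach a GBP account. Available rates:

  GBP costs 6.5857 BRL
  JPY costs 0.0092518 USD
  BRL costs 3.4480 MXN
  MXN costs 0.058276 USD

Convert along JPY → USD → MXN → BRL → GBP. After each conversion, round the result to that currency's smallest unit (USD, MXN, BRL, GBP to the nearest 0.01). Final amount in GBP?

GBP 188.77

JPY 27,000 × 0.0092518 = USD 249.80
USD 249.80 ÷ 0.058276 = MXN 4,286.50
MXN 4,286.50 ÷ 3.4480 = BRL 1,243.18
BRL 1,243.18 ÷ 6.5857 = GBP 188.77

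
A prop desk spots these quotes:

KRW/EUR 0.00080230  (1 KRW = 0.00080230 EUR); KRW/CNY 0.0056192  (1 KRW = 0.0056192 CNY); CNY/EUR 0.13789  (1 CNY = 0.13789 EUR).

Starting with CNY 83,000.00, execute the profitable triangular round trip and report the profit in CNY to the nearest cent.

Profitable loop is CNY → KRW → EUR → CNY:
CNY 83,000.00 ÷ 0.0056192 = KRW 14,770,786
KRW 14,770,786 × 0.00080230 = EUR 11,850.60
EUR 11,850.60 ÷ 0.13789 = CNY 85,942.43
Profit = CNY 85,942.43 − CNY 83,000.00

Profit: CNY 2,942.43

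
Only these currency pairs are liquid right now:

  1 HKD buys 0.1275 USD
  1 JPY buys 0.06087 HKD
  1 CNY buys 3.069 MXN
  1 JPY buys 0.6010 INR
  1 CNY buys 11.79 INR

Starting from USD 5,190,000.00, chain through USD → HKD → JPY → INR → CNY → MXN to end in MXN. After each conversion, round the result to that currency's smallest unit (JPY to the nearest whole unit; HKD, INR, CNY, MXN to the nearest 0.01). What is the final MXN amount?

MXN 104,619,207.66

USD 5,190,000.00 ÷ 0.1275 = HKD 40,705,882.35
HKD 40,705,882.35 ÷ 0.06087 = JPY 668,734,719
JPY 668,734,719 × 0.6010 = INR 401,909,566.12
INR 401,909,566.12 ÷ 11.79 = CNY 34,089,021.72
CNY 34,089,021.72 × 3.069 = MXN 104,619,207.66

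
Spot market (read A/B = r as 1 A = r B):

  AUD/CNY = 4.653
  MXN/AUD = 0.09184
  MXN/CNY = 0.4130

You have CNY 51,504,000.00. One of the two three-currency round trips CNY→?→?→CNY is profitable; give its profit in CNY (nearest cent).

Profitable loop is CNY → MXN → AUD → CNY:
CNY 51,504,000.00 ÷ 0.4130 = MXN 124,707,021.79
MXN 124,707,021.79 × 0.09184 = AUD 11,453,092.88
AUD 11,453,092.88 × 4.653 = CNY 53,291,241.18
Profit = CNY 53,291,241.18 − CNY 51,504,000.00

Profit: CNY 1,787,241.18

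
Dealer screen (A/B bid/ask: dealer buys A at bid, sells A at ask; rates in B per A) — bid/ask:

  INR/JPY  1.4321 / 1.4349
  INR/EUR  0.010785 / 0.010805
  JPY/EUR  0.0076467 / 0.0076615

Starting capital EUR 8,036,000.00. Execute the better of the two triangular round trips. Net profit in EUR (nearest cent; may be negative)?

Net profit: EUR 108,464.86

Best loop EUR → INR → JPY → EUR:
EUR 8,036,000.00 ÷ 0.010805 (buy INR at ask) = INR 743,729,754.74
INR 743,729,754.74 × 1.4321 (sell INR at bid) = JPY 1,065,095,382
JPY 1,065,095,382 × 0.0076467 (sell JPY at bid) = EUR 8,144,464.86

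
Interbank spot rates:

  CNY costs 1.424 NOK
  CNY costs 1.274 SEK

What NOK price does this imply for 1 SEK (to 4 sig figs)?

SEK/NOK = 1.118

1 SEK ÷ 1.274 = 0.784929 CNY
0.784929 CNY × 1.424 = 1.11774 NOK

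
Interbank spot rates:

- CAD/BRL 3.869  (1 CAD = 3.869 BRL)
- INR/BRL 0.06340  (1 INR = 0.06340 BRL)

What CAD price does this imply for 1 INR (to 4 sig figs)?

INR/CAD = 0.01639

1 INR × 0.06340 = 0.0634 BRL
0.0634 BRL ÷ 3.869 = 0.0163867 CAD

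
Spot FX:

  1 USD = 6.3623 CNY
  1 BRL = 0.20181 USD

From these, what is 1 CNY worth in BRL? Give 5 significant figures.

1 CNY ÷ 6.3623 = 0.157176 USD
0.157176 USD ÷ 0.20181 = 0.778831 BRL

CNY/BRL = 0.77883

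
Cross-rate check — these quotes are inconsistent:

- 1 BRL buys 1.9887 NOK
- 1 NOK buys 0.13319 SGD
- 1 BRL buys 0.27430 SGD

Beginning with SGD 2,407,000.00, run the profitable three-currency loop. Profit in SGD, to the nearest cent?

Profitable loop is SGD → NOK → BRL → SGD:
SGD 2,407,000.00 ÷ 0.13319 = NOK 18,071,927.32
NOK 18,071,927.32 ÷ 1.9887 = BRL 9,087,306.95
BRL 9,087,306.95 × 0.27430 = SGD 2,492,648.30
Profit = SGD 2,492,648.30 − SGD 2,407,000.00

Profit: SGD 85,648.30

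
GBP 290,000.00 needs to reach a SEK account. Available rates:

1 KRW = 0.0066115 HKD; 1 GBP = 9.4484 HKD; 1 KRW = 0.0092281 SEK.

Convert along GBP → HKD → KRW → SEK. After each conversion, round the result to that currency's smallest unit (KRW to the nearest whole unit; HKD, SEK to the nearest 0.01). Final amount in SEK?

GBP 290,000.00 × 9.4484 = HKD 2,740,036.00
HKD 2,740,036.00 ÷ 0.0066115 = KRW 414,434,848
KRW 414,434,848 × 0.0092281 = SEK 3,824,446.22

SEK 3,824,446.22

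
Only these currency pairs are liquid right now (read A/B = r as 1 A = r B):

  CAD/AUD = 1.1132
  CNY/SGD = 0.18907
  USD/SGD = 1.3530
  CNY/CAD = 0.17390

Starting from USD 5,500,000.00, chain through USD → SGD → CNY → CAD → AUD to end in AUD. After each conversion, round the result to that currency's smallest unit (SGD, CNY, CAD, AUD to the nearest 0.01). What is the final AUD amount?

AUD 7,619,222.24

USD 5,500,000.00 × 1.3530 = SGD 7,441,500.00
SGD 7,441,500.00 ÷ 0.18907 = CNY 39,358,438.67
CNY 39,358,438.67 × 0.17390 = CAD 6,844,432.48
CAD 6,844,432.48 × 1.1132 = AUD 7,619,222.24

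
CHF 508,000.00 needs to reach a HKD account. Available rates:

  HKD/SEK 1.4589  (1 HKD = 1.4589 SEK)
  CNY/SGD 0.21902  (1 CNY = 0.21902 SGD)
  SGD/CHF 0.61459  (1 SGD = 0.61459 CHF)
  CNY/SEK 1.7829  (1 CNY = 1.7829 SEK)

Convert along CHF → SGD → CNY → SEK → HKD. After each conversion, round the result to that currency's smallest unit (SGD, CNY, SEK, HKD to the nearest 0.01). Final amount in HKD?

CHF 508,000.00 ÷ 0.61459 = SGD 826,567.31
SGD 826,567.31 ÷ 0.21902 = CNY 3,773,935.30
CNY 3,773,935.30 × 1.7829 = SEK 6,728,549.25
SEK 6,728,549.25 ÷ 1.4589 = HKD 4,612,070.22

HKD 4,612,070.22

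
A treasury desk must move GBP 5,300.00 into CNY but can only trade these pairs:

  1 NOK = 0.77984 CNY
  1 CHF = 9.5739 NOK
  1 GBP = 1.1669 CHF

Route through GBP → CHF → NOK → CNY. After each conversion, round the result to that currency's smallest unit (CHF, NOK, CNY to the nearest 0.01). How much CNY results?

CNY 46,174.68

GBP 5,300.00 × 1.1669 = CHF 6,184.57
CHF 6,184.57 × 9.5739 = NOK 59,210.45
NOK 59,210.45 × 0.77984 = CNY 46,174.68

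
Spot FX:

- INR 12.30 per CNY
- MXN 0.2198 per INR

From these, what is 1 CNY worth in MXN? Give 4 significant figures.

1 CNY × 12.30 = 12.3 INR
12.3 INR × 0.2198 = 2.70354 MXN

CNY/MXN = 2.704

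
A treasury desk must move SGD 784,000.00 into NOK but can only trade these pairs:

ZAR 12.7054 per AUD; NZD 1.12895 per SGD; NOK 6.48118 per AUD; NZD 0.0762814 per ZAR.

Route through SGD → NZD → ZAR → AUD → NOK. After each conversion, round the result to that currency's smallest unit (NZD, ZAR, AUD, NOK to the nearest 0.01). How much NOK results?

NOK 5,918,857.14

SGD 784,000.00 × 1.12895 = NZD 885,096.80
NZD 885,096.80 ÷ 0.0762814 = ZAR 11,603,048.71
ZAR 11,603,048.71 ÷ 12.7054 = AUD 913,237.58
AUD 913,237.58 × 6.48118 = NOK 5,918,857.14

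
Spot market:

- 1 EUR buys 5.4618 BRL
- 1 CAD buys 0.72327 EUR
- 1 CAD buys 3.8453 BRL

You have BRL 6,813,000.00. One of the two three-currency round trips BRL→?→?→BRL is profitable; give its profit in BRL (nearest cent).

Profitable loop is BRL → CAD → EUR → BRL:
BRL 6,813,000.00 ÷ 3.8453 = CAD 1,771,773.33
CAD 1,771,773.33 × 0.72327 = EUR 1,281,470.50
EUR 1,281,470.50 × 5.4618 = BRL 6,999,135.57
Profit = BRL 6,999,135.57 − BRL 6,813,000.00

Profit: BRL 186,135.57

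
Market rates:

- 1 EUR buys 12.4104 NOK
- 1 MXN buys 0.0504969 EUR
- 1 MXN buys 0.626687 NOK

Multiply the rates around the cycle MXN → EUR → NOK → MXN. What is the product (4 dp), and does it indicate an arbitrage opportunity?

Around MXN → EUR → NOK → MXN: 1 × 0.0504969 × 12.4104 ÷ 0.626687 = 1.000000
Product ≈ 1 (deviation 0.000%, within rounding noise).

1.0000 (no arbitrage)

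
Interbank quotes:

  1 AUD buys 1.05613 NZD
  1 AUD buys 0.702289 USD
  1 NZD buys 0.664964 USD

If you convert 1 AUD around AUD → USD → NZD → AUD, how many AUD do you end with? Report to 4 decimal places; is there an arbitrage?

Around AUD → USD → NZD → AUD: 1 × 0.702289 ÷ 0.664964 ÷ 1.05613 = 1.000001
Product ≈ 1 (deviation 0.000%, within rounding noise).

1.0000 (no arbitrage)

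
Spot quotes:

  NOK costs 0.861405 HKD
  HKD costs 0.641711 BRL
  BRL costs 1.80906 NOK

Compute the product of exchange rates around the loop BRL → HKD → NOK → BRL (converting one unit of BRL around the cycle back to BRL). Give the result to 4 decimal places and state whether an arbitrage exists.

Around BRL → HKD → NOK → BRL: 1 ÷ 0.641711 ÷ 0.861405 ÷ 1.80906 = 1.000000
Product ≈ 1 (deviation 0.000%, within rounding noise).

1.0000 (no arbitrage)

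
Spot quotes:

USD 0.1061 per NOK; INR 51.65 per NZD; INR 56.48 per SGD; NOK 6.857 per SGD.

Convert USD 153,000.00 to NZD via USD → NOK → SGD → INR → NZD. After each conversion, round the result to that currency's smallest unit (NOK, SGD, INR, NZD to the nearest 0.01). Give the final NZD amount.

USD 153,000.00 ÷ 0.1061 = NOK 1,442,035.82
NOK 1,442,035.82 ÷ 6.857 = SGD 210,301.27
SGD 210,301.27 × 56.48 = INR 11,877,815.73
INR 11,877,815.73 ÷ 51.65 = NZD 229,967.39

NZD 229,967.39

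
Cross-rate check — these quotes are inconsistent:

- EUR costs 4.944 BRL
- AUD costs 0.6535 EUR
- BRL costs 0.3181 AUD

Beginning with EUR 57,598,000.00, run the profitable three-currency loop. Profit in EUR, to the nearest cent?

Profit: EUR 1,598,376.89

Profitable loop is EUR → BRL → AUD → EUR:
EUR 57,598,000.00 × 4.944 = BRL 284,764,512.00
BRL 284,764,512.00 × 0.3181 = AUD 90,583,591.27
AUD 90,583,591.27 × 0.6535 = EUR 59,196,376.89
Profit = EUR 59,196,376.89 − EUR 57,598,000.00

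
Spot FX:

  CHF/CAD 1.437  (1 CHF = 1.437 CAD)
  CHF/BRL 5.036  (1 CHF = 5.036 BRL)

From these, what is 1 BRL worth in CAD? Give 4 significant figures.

1 BRL ÷ 5.036 = 0.19857 CHF
0.19857 CHF × 1.437 = 0.285346 CAD

BRL/CAD = 0.2853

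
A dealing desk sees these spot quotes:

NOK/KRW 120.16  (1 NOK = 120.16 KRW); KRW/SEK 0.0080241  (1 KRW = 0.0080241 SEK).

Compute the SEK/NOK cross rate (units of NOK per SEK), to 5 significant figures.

1 SEK ÷ 0.0080241 = 124.625 KRW
124.625 KRW ÷ 120.16 = 1.03716 NOK

SEK/NOK = 1.0372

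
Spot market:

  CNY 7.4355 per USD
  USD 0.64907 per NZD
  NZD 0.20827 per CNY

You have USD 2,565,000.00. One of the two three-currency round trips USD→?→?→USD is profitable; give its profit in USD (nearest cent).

Profit: USD 13,195.23

Profitable loop is USD → CNY → NZD → USD:
USD 2,565,000.00 × 7.4355 = CNY 19,072,057.50
CNY 19,072,057.50 × 0.20827 = NZD 3,972,137.42
NZD 3,972,137.42 × 0.64907 = USD 2,578,195.23
Profit = USD 2,578,195.23 − USD 2,565,000.00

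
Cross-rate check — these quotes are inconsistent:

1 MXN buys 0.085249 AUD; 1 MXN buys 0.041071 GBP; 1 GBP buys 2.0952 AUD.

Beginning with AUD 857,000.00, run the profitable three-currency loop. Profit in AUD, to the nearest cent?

Profitable loop is AUD → MXN → GBP → AUD:
AUD 857,000.00 ÷ 0.085249 = MXN 10,052,903.85
MXN 10,052,903.85 × 0.041071 = GBP 412,882.81
GBP 412,882.81 × 2.0952 = AUD 865,072.07
Profit = AUD 865,072.07 − AUD 857,000.00

Profit: AUD 8,072.07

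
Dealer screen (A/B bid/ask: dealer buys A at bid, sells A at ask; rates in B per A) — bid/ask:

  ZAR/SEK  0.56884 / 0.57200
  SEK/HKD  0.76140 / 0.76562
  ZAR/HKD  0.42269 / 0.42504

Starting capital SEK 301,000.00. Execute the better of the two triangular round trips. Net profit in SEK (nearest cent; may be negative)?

Best loop SEK → HKD → ZAR → SEK:
SEK 301,000.00 × 0.76140 (sell SEK at bid) = HKD 229,181.40
HKD 229,181.40 ÷ 0.42504 (buy ZAR at ask) = ZAR 539,199.60
ZAR 539,199.60 × 0.56884 (sell ZAR at bid) = SEK 306,718.30

Net profit: SEK 5,718.30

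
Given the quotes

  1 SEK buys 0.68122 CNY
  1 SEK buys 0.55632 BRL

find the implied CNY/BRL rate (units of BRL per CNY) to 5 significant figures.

1 CNY ÷ 0.68122 = 1.46795 SEK
1.46795 SEK × 0.55632 = 0.816652 BRL

CNY/BRL = 0.81665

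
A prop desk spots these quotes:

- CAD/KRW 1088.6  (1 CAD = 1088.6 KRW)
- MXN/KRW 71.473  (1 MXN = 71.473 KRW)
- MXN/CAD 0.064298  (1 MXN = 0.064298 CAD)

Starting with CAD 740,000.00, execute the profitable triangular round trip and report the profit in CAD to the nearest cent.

Profitable loop is CAD → MXN → KRW → CAD:
CAD 740,000.00 ÷ 0.064298 = MXN 11,508,911.63
MXN 11,508,911.63 × 71.473 = KRW 822,576,441
KRW 822,576,441 ÷ 1088.6 = CAD 755,627.82
Profit = CAD 755,627.82 − CAD 740,000.00

Profit: CAD 15,627.82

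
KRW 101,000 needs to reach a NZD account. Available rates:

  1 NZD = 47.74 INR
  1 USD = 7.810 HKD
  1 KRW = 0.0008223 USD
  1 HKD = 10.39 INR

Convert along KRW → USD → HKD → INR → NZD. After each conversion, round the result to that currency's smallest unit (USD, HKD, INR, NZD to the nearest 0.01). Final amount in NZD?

NZD 141.16

KRW 101,000 × 0.0008223 = USD 83.05
USD 83.05 × 7.810 = HKD 648.62
HKD 648.62 × 10.39 = INR 6,739.16
INR 6,739.16 ÷ 47.74 = NZD 141.16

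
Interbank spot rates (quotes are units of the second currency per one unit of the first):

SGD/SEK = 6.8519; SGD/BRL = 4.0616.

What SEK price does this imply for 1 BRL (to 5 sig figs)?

1 BRL ÷ 4.0616 = 0.246208 SGD
0.246208 SGD × 6.8519 = 1.687 SEK

BRL/SEK = 1.6870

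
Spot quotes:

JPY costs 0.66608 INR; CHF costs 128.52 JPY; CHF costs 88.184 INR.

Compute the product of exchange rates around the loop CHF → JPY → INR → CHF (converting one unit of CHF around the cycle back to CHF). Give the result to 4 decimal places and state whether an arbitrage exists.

Around CHF → JPY → INR → CHF: 1 × 128.52 × 0.66608 ÷ 88.184 = 0.970750
Product < 1; profitable direction is CHF → INR → JPY → CHF.

0.9707 (arbitrage exists)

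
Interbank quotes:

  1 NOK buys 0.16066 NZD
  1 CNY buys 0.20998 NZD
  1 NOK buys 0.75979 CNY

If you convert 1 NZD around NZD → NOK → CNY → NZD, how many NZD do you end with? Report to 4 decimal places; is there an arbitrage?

0.9930 (arbitrage exists)

Around NZD → NOK → CNY → NZD: 1 ÷ 0.16066 × 0.75979 × 0.20998 = 0.993033
Product < 1; profitable direction is NZD → CNY → NOK → NZD.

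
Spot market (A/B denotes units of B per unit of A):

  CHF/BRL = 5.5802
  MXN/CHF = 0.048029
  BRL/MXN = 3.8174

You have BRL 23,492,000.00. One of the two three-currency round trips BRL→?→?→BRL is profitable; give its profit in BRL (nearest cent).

Profitable loop is BRL → MXN → CHF → BRL:
BRL 23,492,000.00 × 3.8174 = MXN 89,678,360.80
MXN 89,678,360.80 × 0.048029 = CHF 4,307,161.99
CHF 4,307,161.99 × 5.5802 = BRL 24,034,825.34
Profit = BRL 24,034,825.34 − BRL 23,492,000.00

Profit: BRL 542,825.34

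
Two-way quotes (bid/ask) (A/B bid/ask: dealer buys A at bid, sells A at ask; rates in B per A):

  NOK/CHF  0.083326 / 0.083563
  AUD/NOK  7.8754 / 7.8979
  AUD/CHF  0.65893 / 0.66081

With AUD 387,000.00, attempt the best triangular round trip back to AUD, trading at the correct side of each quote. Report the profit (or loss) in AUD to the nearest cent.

Best loop AUD → CHF → NOK → AUD:
AUD 387,000.00 × 0.65893 (sell AUD at bid) = CHF 255,005.91
CHF 255,005.91 ÷ 0.083563 (buy NOK at ask) = NOK 3,051,660.54
NOK 3,051,660.54 ÷ 7.8979 (buy AUD at ask) = AUD 386,388.86

Net result: AUD -611.14 (no profitable arbitrage after spreads)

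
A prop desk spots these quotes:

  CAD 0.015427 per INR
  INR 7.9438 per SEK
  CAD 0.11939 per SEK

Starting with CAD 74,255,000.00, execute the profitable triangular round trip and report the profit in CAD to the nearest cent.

Profit: CAD 1,964,751.97

Profitable loop is CAD → SEK → INR → CAD:
CAD 74,255,000.00 ÷ 0.11939 = SEK 621,953,262.42
SEK 621,953,262.42 × 7.9438 = INR 4,940,672,325.99
INR 4,940,672,325.99 × 0.015427 = CAD 76,219,751.97
Profit = CAD 76,219,751.97 − CAD 74,255,000.00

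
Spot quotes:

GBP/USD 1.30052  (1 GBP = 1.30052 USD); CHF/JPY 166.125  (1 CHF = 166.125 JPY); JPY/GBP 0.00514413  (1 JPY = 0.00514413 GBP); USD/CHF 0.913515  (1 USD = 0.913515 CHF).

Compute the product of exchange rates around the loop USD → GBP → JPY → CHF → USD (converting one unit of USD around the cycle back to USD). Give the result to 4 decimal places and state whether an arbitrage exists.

Around USD → GBP → JPY → CHF → USD: 1 ÷ 1.30052 ÷ 0.00514413 ÷ 166.125 ÷ 0.913515 = 0.984964
Product < 1; profitable direction is USD → CHF → JPY → GBP → USD.

0.9850 (arbitrage exists)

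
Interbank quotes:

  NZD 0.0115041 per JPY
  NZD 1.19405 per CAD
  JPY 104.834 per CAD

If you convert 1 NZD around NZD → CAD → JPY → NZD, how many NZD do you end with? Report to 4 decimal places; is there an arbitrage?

Around NZD → CAD → JPY → NZD: 1 ÷ 1.19405 × 104.834 × 0.0115041 = 1.010025
Product > 1; profitable direction is NZD → CAD → JPY → NZD.

1.0100 (arbitrage exists)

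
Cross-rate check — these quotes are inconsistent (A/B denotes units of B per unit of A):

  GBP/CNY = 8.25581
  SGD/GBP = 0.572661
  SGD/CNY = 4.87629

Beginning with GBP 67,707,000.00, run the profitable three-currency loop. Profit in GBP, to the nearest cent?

Profit: GBP 2,126,820.18

Profitable loop is GBP → SGD → CNY → GBP:
GBP 67,707,000.00 ÷ 0.572661 = SGD 118,232,252.59
SGD 118,232,252.59 × 4.87629 = CNY 576,534,750.98
CNY 576,534,750.98 ÷ 8.25581 = GBP 69,833,820.18
Profit = GBP 69,833,820.18 − GBP 67,707,000.00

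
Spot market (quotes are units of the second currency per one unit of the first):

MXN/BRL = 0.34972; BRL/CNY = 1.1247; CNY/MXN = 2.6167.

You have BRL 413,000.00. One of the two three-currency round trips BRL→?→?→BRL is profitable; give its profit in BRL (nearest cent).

Profitable loop is BRL → CNY → MXN → BRL:
BRL 413,000.00 × 1.1247 = CNY 464,501.10
CNY 464,501.10 × 2.6167 = MXN 1,215,460.03
MXN 1,215,460.03 × 0.34972 = BRL 425,070.68
Profit = BRL 425,070.68 − BRL 413,000.00

Profit: BRL 12,070.68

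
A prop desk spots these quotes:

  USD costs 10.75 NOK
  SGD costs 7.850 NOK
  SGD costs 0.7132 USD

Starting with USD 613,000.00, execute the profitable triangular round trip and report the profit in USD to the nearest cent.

Profit: USD 14,639.59

Profitable loop is USD → SGD → NOK → USD:
USD 613,000.00 ÷ 0.7132 = SGD 859,506.45
SGD 859,506.45 × 7.850 = NOK 6,747,125.63
NOK 6,747,125.63 ÷ 10.75 = USD 627,639.59
Profit = USD 627,639.59 − USD 613,000.00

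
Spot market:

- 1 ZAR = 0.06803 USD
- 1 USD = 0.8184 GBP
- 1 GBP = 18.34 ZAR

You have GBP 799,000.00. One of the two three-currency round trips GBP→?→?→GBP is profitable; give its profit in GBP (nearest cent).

Profitable loop is GBP → ZAR → USD → GBP:
GBP 799,000.00 × 18.34 = ZAR 14,653,660.00
ZAR 14,653,660.00 × 0.06803 = USD 996,888.49
USD 996,888.49 × 0.8184 = GBP 815,853.54
Profit = GBP 815,853.54 − GBP 799,000.00

Profit: GBP 16,853.54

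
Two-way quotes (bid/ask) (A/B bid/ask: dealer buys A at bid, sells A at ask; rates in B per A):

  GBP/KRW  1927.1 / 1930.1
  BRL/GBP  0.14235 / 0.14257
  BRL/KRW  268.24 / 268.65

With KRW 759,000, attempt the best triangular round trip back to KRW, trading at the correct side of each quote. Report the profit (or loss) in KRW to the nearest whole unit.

Best loop KRW → BRL → GBP → KRW:
KRW 759,000 ÷ 268.65 (buy BRL at ask) = BRL 2,825.24
BRL 2,825.24 × 0.14235 (sell BRL at bid) = GBP 402.17
GBP 402.17 × 1927.1 (sell GBP at bid) = KRW 775,027

Net profit: KRW 16,027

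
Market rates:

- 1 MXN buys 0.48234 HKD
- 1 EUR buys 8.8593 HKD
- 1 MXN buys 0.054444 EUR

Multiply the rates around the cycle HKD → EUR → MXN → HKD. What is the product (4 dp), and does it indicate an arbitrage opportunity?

Around HKD → EUR → MXN → HKD: 1 ÷ 8.8593 ÷ 0.054444 × 0.48234 = 1.000009
Product ≈ 1 (deviation 0.001%, within rounding noise).

1.0000 (no arbitrage)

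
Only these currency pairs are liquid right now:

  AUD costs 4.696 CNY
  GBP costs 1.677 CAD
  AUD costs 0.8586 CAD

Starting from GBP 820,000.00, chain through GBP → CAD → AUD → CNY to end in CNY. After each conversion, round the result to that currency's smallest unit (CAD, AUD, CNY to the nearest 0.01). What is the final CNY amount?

CNY 7,521,147.74

GBP 820,000.00 × 1.677 = CAD 1,375,140.00
CAD 1,375,140.00 ÷ 0.8586 = AUD 1,601,607.27
AUD 1,601,607.27 × 4.696 = CNY 7,521,147.74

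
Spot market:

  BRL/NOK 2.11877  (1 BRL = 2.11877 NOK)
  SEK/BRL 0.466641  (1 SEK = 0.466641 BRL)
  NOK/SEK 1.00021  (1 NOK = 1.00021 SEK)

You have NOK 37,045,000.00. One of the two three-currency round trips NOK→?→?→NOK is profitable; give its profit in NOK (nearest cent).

Profit: NOK 415,338.52

Profitable loop is NOK → BRL → SEK → NOK:
NOK 37,045,000.00 ÷ 2.11877 = BRL 17,484,200.74
BRL 17,484,200.74 ÷ 0.466641 = SEK 37,468,205.19
SEK 37,468,205.19 ÷ 1.00021 = NOK 37,460,338.52
Profit = NOK 37,460,338.52 − NOK 37,045,000.00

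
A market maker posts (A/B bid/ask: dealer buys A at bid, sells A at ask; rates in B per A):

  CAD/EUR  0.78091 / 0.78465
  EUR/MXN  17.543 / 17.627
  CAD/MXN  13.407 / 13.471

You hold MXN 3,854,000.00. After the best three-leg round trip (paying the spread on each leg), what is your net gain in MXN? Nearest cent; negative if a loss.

Best loop MXN → CAD → EUR → MXN:
MXN 3,854,000.00 ÷ 13.471 (buy CAD at ask) = CAD 286,096.06
CAD 286,096.06 × 0.78091 (sell CAD at bid) = EUR 223,415.27
EUR 223,415.27 × 17.543 (sell EUR at bid) = MXN 3,919,374.13

Net profit: MXN 65,374.13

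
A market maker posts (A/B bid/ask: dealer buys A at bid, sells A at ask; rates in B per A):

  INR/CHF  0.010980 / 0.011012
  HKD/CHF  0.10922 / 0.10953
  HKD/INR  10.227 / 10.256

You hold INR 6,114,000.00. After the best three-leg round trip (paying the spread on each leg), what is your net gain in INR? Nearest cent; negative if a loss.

Best loop INR → CHF → HKD → INR:
INR 6,114,000.00 × 0.010980 (sell INR at bid) = CHF 67,131.72
CHF 67,131.72 ÷ 0.10953 (buy HKD at ask) = HKD 612,907.15
HKD 612,907.15 × 10.227 (sell HKD at bid) = INR 6,268,201.41

Net profit: INR 154,201.41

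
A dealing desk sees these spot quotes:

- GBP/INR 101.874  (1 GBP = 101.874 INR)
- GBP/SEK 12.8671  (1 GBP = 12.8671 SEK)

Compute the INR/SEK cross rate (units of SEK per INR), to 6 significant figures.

1 INR ÷ 101.874 = 0.00981605 GBP
0.00981605 GBP × 12.8671 = 0.126304 SEK

INR/SEK = 0.126304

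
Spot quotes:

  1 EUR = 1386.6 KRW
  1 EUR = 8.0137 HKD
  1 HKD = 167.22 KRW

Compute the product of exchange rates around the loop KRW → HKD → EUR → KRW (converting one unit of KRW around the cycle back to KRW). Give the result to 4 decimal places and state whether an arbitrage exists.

1.0347 (arbitrage exists)

Around KRW → HKD → EUR → KRW: 1 ÷ 167.22 ÷ 8.0137 × 1386.6 = 1.034737
Product > 1; profitable direction is KRW → HKD → EUR → KRW.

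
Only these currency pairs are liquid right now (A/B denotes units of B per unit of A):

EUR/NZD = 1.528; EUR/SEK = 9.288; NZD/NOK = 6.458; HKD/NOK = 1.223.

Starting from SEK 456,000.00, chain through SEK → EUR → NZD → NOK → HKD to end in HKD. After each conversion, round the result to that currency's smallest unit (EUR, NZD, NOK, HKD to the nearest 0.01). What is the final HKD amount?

HKD 396,129.87

SEK 456,000.00 ÷ 9.288 = EUR 49,095.61
EUR 49,095.61 × 1.528 = NZD 75,018.09
NZD 75,018.09 × 6.458 = NOK 484,466.83
NOK 484,466.83 ÷ 1.223 = HKD 396,129.87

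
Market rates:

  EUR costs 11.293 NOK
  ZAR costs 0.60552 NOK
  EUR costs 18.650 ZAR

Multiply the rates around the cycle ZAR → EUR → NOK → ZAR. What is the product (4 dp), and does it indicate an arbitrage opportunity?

1.0000 (no arbitrage)

Around ZAR → EUR → NOK → ZAR: 1 ÷ 18.650 × 11.293 ÷ 0.60552 = 1.000005
Product ≈ 1 (deviation 0.000%, within rounding noise).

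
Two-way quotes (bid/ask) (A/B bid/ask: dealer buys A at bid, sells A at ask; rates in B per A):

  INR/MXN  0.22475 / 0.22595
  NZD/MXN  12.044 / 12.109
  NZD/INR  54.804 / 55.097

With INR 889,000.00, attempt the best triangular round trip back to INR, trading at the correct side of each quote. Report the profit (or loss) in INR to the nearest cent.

Net profit: INR 15,285.24

Best loop INR → MXN → NZD → INR:
INR 889,000.00 × 0.22475 (sell INR at bid) = MXN 199,802.75
MXN 199,802.75 ÷ 12.109 (buy NZD at ask) = NZD 16,500.35
NZD 16,500.35 × 54.804 (sell NZD at bid) = INR 904,285.24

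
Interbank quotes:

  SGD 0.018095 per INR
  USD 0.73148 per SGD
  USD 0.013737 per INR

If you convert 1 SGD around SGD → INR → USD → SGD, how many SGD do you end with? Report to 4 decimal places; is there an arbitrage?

Around SGD → INR → USD → SGD: 1 ÷ 0.018095 × 0.013737 ÷ 0.73148 = 1.037841
Product > 1; profitable direction is SGD → INR → USD → SGD.

1.0378 (arbitrage exists)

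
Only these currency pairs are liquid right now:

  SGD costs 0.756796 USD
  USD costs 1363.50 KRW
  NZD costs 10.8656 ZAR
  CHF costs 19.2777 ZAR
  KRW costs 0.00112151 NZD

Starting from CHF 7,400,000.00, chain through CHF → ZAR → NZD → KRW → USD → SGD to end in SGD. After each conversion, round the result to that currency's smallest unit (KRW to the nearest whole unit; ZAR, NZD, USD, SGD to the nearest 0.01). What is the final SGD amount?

CHF 7,400,000.00 × 19.2777 = ZAR 142,654,980.00
ZAR 142,654,980.00 ÷ 10.8656 = NZD 13,129,047.64
NZD 13,129,047.64 ÷ 0.00112151 = KRW 11,706,580,985
KRW 11,706,580,985 ÷ 1363.50 = USD 8,585,684.62
USD 8,585,684.62 ÷ 0.756796 = SGD 11,344,780.65

SGD 11,344,780.65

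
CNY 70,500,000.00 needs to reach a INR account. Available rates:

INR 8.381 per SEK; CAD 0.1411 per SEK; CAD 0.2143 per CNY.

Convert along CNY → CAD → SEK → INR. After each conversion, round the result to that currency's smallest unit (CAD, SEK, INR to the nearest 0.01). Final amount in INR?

CNY 70,500,000.00 × 0.2143 = CAD 15,108,150.00
CAD 15,108,150.00 ÷ 0.1411 = SEK 107,074,060.95
SEK 107,074,060.95 × 8.381 = INR 897,387,704.82

INR 897,387,704.82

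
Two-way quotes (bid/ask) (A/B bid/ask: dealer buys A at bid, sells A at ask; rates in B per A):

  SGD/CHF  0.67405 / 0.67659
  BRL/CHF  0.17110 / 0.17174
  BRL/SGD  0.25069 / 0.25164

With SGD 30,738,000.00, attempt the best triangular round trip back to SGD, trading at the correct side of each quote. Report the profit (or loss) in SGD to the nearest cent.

Net profit: SGD 152,174.71

Best loop SGD → BRL → CHF → SGD:
SGD 30,738,000.00 ÷ 0.25164 (buy BRL at ask) = BRL 122,150,691.46
BRL 122,150,691.46 × 0.17110 (sell BRL at bid) = CHF 20,899,983.31
CHF 20,899,983.31 ÷ 0.67659 (buy SGD at ask) = SGD 30,890,174.71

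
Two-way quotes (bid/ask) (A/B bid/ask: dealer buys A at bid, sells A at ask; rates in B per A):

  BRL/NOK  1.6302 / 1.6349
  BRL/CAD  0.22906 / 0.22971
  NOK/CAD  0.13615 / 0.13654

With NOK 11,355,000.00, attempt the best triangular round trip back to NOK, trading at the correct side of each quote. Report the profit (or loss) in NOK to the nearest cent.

Net profit: NOK 296,592.91

Best loop NOK → BRL → CAD → NOK:
NOK 11,355,000.00 ÷ 1.6349 (buy BRL at ask) = BRL 6,945,378.92
BRL 6,945,378.92 × 0.22906 (sell BRL at bid) = CAD 1,590,908.50
CAD 1,590,908.50 ÷ 0.13654 (buy NOK at ask) = NOK 11,651,592.91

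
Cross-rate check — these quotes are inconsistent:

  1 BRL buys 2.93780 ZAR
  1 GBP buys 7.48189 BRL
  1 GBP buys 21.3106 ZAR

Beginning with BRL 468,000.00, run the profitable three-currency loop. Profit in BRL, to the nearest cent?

Profit: BRL 14,707.14

Profitable loop is BRL → ZAR → GBP → BRL:
BRL 468,000.00 × 2.93780 = ZAR 1,374,890.40
ZAR 1,374,890.40 ÷ 21.3106 = GBP 64,516.74
GBP 64,516.74 × 7.48189 = BRL 482,707.14
Profit = BRL 482,707.14 − BRL 468,000.00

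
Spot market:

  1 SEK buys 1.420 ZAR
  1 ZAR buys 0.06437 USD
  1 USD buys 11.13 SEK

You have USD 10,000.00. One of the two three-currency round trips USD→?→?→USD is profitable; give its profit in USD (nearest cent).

Profitable loop is USD → SEK → ZAR → USD:
USD 10,000.00 × 11.13 = SEK 111,300.00
SEK 111,300.00 × 1.420 = ZAR 158,046.00
ZAR 158,046.00 × 0.06437 = USD 10,173.42
Profit = USD 10,173.42 − USD 10,000.00

Profit: USD 173.42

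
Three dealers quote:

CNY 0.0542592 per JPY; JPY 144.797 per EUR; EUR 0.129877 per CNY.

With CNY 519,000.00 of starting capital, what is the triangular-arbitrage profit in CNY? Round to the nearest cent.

Profit: CNY 10,581.20

Profitable loop is CNY → EUR → JPY → CNY:
CNY 519,000.00 × 0.129877 = EUR 67,406.16
EUR 67,406.16 × 144.797 = JPY 9,760,210
JPY 9,760,210 × 0.0542592 = CNY 529,581.20
Profit = CNY 529,581.20 − CNY 519,000.00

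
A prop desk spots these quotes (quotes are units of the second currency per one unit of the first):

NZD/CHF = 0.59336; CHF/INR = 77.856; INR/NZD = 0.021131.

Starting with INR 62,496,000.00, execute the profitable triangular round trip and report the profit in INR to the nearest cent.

Profit: INR 1,524,906.37

Profitable loop is INR → CHF → NZD → INR:
INR 62,496,000.00 ÷ 77.856 = CHF 802,712.70
CHF 802,712.70 ÷ 0.59336 = NZD 1,352,825.77
NZD 1,352,825.77 ÷ 0.021131 = INR 64,020,906.37
Profit = INR 64,020,906.37 − INR 62,496,000.00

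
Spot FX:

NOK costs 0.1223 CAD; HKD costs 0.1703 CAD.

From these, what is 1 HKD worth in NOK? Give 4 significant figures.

HKD/NOK = 1.392

1 HKD × 0.1703 = 0.1703 CAD
0.1703 CAD ÷ 0.1223 = 1.39248 NOK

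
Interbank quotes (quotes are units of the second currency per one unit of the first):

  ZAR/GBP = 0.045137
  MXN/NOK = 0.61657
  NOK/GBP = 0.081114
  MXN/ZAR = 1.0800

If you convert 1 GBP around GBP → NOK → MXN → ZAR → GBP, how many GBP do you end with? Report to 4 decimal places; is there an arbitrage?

0.9747 (arbitrage exists)

Around GBP → NOK → MXN → ZAR → GBP: 1 ÷ 0.081114 ÷ 0.61657 × 1.0800 × 0.045137 = 0.974716
Product < 1; profitable direction is GBP → ZAR → MXN → NOK → GBP.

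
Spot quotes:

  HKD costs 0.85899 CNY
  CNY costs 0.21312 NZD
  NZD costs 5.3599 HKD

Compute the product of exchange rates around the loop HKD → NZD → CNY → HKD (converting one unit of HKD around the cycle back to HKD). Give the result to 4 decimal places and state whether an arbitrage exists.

1.0191 (arbitrage exists)

Around HKD → NZD → CNY → HKD: 1 ÷ 5.3599 ÷ 0.21312 ÷ 0.85899 = 1.019133
Product > 1; profitable direction is HKD → NZD → CNY → HKD.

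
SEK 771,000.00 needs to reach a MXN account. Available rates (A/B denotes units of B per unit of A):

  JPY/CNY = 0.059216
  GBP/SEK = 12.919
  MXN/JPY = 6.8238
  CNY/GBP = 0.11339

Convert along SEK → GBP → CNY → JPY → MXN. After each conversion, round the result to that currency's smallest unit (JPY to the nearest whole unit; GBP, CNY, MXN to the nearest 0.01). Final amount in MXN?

SEK 771,000.00 ÷ 12.919 = GBP 59,679.54
GBP 59,679.54 ÷ 0.11339 = CNY 526,321.02
CNY 526,321.02 ÷ 0.059216 = JPY 8,888,156
JPY 8,888,156 ÷ 6.8238 = MXN 1,302,522.93

MXN 1,302,522.93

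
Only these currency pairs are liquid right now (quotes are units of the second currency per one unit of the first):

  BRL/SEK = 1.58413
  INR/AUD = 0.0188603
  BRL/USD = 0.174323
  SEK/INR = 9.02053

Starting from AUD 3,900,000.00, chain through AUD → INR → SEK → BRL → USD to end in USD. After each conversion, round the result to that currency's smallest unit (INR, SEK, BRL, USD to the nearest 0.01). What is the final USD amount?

USD 2,522,596.73

AUD 3,900,000.00 ÷ 0.0188603 = INR 206,783,561.24
INR 206,783,561.24 ÷ 9.02053 = SEK 22,923,659.83
SEK 22,923,659.83 ÷ 1.58413 = BRL 14,470,819.84
BRL 14,470,819.84 × 0.174323 = USD 2,522,596.73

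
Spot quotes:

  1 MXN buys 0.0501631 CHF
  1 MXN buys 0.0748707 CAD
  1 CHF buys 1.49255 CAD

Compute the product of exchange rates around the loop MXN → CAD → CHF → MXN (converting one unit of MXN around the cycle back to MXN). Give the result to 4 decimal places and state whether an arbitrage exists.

1.0000 (no arbitrage)

Around MXN → CAD → CHF → MXN: 1 × 0.0748707 ÷ 1.49255 ÷ 0.0501631 = 0.999997
Product ≈ 1 (deviation 0.000%, within rounding noise).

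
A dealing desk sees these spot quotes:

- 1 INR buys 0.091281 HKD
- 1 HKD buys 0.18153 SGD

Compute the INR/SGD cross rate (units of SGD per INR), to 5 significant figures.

INR/SGD = 0.016570

1 INR × 0.091281 = 0.091281 HKD
0.091281 HKD × 0.18153 = 0.0165702 SGD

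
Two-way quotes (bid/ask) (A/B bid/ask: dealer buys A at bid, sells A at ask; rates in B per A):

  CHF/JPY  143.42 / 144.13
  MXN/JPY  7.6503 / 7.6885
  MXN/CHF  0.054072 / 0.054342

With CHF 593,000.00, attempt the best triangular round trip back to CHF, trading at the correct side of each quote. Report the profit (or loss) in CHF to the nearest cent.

Net profit: CHF 5,129.51

Best loop CHF → JPY → MXN → CHF:
CHF 593,000.00 × 143.42 (sell CHF at bid) = JPY 85,048,060
JPY 85,048,060 ÷ 7.6885 (buy MXN at ask) = MXN 11,061,723.35
MXN 11,061,723.35 × 0.054072 (sell MXN at bid) = CHF 598,129.51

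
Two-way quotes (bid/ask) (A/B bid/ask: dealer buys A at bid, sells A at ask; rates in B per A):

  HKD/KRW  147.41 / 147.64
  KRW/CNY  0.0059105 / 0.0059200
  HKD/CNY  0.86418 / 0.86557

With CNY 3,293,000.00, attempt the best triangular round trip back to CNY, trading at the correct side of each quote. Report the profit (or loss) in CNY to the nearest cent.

Best loop CNY → HKD → KRW → CNY:
CNY 3,293,000.00 ÷ 0.86557 (buy HKD at ask) = HKD 3,804,429.45
HKD 3,804,429.45 × 147.41 (sell HKD at bid) = KRW 560,810,945
KRW 560,810,945 × 0.0059105 (sell KRW at bid) = CNY 3,314,673.09

Net profit: CNY 21,673.09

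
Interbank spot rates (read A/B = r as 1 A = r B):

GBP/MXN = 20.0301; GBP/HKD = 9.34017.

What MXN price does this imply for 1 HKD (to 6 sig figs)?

1 HKD ÷ 9.34017 = 0.107064 GBP
0.107064 GBP × 20.0301 = 2.14451 MXN

HKD/MXN = 2.14451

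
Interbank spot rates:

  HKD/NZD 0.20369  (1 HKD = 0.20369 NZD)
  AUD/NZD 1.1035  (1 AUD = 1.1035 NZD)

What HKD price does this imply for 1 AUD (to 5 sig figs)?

AUD/HKD = 5.4175

1 AUD × 1.1035 = 1.1035 NZD
1.1035 NZD ÷ 0.20369 = 5.41755 HKD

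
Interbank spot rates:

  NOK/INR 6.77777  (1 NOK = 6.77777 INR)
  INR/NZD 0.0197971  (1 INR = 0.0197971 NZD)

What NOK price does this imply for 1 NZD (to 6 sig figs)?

NZD/NOK = 7.45266

1 NZD ÷ 0.0197971 = 50.5124 INR
50.5124 INR ÷ 6.77777 = 7.45266 NOK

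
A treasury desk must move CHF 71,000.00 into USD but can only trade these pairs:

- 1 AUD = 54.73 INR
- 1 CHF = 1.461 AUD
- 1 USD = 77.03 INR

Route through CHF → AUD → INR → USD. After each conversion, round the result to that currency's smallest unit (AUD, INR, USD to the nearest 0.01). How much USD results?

CHF 71,000.00 × 1.461 = AUD 103,731.00
AUD 103,731.00 × 54.73 = INR 5,677,197.63
INR 5,677,197.63 ÷ 77.03 = USD 73,701.12

USD 73,701.12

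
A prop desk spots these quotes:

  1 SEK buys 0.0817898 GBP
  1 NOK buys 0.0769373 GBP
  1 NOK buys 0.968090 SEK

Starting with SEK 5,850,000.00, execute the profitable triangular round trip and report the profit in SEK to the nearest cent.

Profit: SEK 170,517.25

Profitable loop is SEK → GBP → NOK → SEK:
SEK 5,850,000.00 × 0.0817898 = GBP 478,470.33
GBP 478,470.33 ÷ 0.0769373 = NOK 6,218,964.40
NOK 6,218,964.40 × 0.968090 = SEK 6,020,517.25
Profit = SEK 6,020,517.25 − SEK 5,850,000.00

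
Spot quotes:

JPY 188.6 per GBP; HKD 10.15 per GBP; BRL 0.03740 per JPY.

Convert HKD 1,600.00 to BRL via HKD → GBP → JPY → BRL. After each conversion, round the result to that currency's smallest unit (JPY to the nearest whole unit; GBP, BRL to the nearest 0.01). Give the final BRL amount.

BRL 1,111.94

HKD 1,600.00 ÷ 10.15 = GBP 157.64
GBP 157.64 × 188.6 = JPY 29,731
JPY 29,731 × 0.03740 = BRL 1,111.94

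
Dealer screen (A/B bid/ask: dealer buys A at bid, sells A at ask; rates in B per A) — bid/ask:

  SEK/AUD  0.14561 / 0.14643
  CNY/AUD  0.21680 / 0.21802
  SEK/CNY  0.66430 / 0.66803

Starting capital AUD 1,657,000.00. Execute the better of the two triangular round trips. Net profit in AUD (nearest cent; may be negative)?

Net result: AUD -385.69 (no profitable arbitrage after spreads)

Best loop AUD → CNY → SEK → AUD:
AUD 1,657,000.00 ÷ 0.21802 (buy CNY at ask) = CNY 7,600,220.16
CNY 7,600,220.16 ÷ 0.66803 (buy SEK at ask) = SEK 11,377,064.15
SEK 11,377,064.15 × 0.14561 (sell SEK at bid) = AUD 1,656,614.31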